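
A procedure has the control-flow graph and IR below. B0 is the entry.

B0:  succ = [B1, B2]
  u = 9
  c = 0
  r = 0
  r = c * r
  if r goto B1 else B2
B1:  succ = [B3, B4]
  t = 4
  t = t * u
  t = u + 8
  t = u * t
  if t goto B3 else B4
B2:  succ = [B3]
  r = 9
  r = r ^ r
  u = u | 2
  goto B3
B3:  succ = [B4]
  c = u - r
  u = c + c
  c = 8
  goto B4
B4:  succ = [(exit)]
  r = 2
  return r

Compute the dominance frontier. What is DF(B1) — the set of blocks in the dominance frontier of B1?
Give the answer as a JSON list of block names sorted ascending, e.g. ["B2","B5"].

idom tree: B1←B0 B2←B0 B3←B0 B4←B0
Join-block Dom:
  B3: preds {B1,B2}: {B0,B1} ∩ {B0,B2} = {B0}; idom=B0
  B4: preds {B1,B3}: {B0,B1} ∩ {B0,B3} = {B0}; idom=B0

DF derivation:
  join B3 pred B1: B1 stop@B0
  join B3 pred B2: B2 stop@B0
  join B4 pred B1: B1 stop@B0
  join B4 pred B3: B3 stop@B0
  B0 → ∅
  B1 → {B3,B4}
  B2 → {B3}
  B3 → {B4}
  B4 → ∅

DF(B1) = ["B3", "B4"]

Answer: ["B3", "B4"]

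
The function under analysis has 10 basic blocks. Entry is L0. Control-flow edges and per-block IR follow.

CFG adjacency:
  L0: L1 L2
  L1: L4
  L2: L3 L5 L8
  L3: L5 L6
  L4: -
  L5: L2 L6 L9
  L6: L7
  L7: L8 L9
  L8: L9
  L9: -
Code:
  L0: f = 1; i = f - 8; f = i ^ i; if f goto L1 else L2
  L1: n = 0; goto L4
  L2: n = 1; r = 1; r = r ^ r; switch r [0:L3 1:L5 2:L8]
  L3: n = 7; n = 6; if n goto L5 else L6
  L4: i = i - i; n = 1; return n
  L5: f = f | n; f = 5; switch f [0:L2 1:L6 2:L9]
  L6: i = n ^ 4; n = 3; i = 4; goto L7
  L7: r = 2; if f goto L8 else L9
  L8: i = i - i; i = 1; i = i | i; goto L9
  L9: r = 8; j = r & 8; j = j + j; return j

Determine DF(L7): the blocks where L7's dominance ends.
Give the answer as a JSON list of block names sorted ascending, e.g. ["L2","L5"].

idom tree: L1←L0 L2←L0 L3←L2 L4←L1 L5←L2 L6←L2 L7←L6 L8←L2 L9←L2
Dom at joins:
  L2: preds {L0,L5}: {L0} ∩ {L0,L2,L5} = {L0}; idom=L0
  L5: preds {L2,L3}: {L0,L2} ∩ {L0,L2,L3} = {L0,L2}; idom=L2
  L6: preds {L3,L5}: {L0,L2,L3} ∩ {L0,L2,L5} = {L0,L2}; idom=L2
  L8: preds {L2,L7}: {L0,L2} ∩ {L0,L2,L6,L7} = {L0,L2}; idom=L2
  L9: preds {L5,L7,L8}: {L0,L2,L5} ∩ {L0,L2,L6,L7} ∩ {L0,L2,L8} = {L0,L2}; idom=L2

Frontier:
  join L2 pred L0: · stop@L0
  join L2 pred L5: L5→L2 stop@L0
  join L5 pred L2: · stop@L2
  join L5 pred L3: L3 stop@L2
  join L6 pred L3: L3 stop@L2
  join L6 pred L5: L5 stop@L2
  join L8 pred L2: · stop@L2
  join L8 pred L7: L7→L6 stop@L2
  join L9 pred L5: L5 stop@L2
  join L9 pred L7: L7→L6 stop@L2
  join L9 pred L8: L8 stop@L2
  L0 → ∅
  L1 → ∅
  L2 → {L2}
  L3 → {L5,L6}
  L4 → ∅
  L5 → {L2,L6,L9}
  L6 → {L8,L9}
  L7 → {L8,L9}
  L8 → {L9}
  L9 → ∅

DF(L7) = ["L8", "L9"]

Answer: ["L8", "L9"]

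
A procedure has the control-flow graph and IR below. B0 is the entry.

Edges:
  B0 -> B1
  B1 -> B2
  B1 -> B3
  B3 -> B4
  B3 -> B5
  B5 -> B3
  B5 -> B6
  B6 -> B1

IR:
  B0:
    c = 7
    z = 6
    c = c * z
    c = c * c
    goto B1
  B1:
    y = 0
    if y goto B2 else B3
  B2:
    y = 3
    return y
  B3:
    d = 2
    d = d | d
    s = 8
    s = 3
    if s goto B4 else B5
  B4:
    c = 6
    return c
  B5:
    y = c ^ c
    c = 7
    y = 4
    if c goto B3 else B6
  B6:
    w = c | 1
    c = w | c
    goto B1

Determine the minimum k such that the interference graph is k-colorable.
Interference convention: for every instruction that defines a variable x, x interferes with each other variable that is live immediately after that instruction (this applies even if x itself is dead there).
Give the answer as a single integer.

Answer: 2

Working:
Block summaries:
  B0 def {c,z} use ∅
  B1 def {y} use ∅
  B2 def {y} use ∅
  B3 def {d,s} use ∅
  B4 def {c} use ∅
  B5 def {c,y} use {c}
  B6 def {c,w} use {c}

Live sets:
  B0 li=∅ lo={c}
  B1 li={c} lo={c}
  B2 li=∅ lo=∅
  B3 li={c} lo={c}
  B4 li=∅ lo=∅
  B5 li={c} lo={c}
  B6 li={c} lo={c}

Interfere edges:
  c↔{d,s,w,y,z}
  d↔{c}
  s↔{c}
  w↔{c}
  y↔{c}
  z↔{c}

Colouring:
  lower bound: {c,d} mutually conflict ⇒ χ ≥ 2
  2-colouring: R0={c}  R1={d,s,w,y,z}
  χ = 2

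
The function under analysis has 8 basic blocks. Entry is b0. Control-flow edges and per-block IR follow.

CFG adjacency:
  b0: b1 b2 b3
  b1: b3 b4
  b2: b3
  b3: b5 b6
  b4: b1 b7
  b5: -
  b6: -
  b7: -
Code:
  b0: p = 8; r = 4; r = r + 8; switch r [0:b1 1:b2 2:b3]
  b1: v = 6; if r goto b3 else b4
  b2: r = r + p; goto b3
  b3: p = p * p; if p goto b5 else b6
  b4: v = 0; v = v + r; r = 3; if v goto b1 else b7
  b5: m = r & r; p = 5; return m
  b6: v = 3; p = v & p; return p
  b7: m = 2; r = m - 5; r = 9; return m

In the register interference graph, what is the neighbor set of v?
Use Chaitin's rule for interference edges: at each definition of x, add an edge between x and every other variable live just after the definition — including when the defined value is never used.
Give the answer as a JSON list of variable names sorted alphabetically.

Answer: ["p", "r"]

Analysis:
Per-block:
  b0: {p,r} / ∅
  b1: {v} / {r}
  b2: {r} / {p,r}
  b3: {p} / {p}
  b4: {r,v} / {r}
  b5: {m,p} / {r}
  b6: {p,v} / {p}
  b7: {m,r} / ∅

Liveness:
  live b0: ∅→{p,r}
  live b1: {p,r}→{p,r}
  live b2: {p,r}→{p,r}
  live b3: {p,r}→{p,r}
  live b4: {p,r}→{p,r}
  live b5: {r}→∅
  live b6: {p}→∅
  live b7: ∅→∅

Interference:
  m — {p,r}
  p — {m,r,v}
  r — {m,p,v}
  v — {p,r}

N(v) = ["p", "r"]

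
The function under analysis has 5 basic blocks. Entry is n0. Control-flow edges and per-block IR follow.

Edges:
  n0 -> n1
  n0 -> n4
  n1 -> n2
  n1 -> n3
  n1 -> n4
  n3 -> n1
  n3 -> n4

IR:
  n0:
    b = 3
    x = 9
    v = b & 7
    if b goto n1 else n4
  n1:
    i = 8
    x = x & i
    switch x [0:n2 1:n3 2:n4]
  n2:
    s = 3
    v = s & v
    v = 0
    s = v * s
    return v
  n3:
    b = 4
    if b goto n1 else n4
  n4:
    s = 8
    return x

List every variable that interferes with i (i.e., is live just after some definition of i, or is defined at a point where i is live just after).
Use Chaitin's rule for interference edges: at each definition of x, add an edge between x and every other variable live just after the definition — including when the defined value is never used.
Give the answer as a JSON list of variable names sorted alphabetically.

Answer: ["v", "x"]

Analysis:
Per-block:
  n0: {b,v,x} / ∅
  n1: {i,x} / {x}
  n2: {s,v} / {v}
  n3: {b} / ∅
  n4: {s} / {x}

Liveness:
  n0: in=∅ out={v,x}
  n1: in={v,x} out={v,x}
  n2: in={v} out=∅
  n3: in={v,x} out={v,x}
  n4: in={x} out=∅

Interfere edges:
  b: {v,x}
  i: {v,x}
  s: {v,x}
  v: {b,i,s,x}
  x: {b,i,s,v}

N(i) = ["v", "x"]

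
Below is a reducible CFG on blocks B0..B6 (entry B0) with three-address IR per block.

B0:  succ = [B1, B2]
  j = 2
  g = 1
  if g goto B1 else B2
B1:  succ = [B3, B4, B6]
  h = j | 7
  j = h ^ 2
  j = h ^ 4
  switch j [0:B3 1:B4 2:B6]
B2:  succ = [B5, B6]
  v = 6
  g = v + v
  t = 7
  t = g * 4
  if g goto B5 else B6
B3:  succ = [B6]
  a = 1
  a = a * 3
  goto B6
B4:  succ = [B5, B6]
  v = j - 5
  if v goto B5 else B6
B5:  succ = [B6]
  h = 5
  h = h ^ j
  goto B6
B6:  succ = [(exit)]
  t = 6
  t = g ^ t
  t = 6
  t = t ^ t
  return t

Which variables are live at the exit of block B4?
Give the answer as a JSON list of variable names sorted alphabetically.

Per-block:
  B0: def={g,j} ue=∅
  B1: def={h,j} ue={j}
  B2: def={g,t,v} ue=∅
  B3: def={a} ue=∅
  B4: def={v} ue={j}
  B5: def={h} ue={j}
  B6: def={t} ue={g}

Live sets:
  B0 li=∅ lo={g,j}
  B1 li={g,j} lo={g,j}
  B2 li={j} lo={g,j}
  B3 li={g} lo={g}
  B4 li={g,j} lo={g,j}
  B5 li={g,j} lo={g}
  B6 li={g} lo=∅

live-out(B4) = ["g", "j"]

Answer: ["g", "j"]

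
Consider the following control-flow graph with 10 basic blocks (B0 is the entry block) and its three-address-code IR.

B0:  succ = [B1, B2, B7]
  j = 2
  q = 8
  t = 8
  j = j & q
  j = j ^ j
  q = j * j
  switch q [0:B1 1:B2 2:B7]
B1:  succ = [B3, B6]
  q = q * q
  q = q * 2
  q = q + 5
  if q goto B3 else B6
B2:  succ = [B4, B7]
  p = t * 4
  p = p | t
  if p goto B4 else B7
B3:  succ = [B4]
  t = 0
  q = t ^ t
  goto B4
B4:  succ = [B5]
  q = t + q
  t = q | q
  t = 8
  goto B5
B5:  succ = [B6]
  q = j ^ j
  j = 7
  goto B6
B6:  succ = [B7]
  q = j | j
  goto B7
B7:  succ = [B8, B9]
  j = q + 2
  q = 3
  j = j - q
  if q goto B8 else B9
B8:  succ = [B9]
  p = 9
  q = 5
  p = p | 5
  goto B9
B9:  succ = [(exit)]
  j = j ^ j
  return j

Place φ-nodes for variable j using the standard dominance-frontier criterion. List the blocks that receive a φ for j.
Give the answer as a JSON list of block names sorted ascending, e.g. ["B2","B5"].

idom tree: B1←B0 B2←B0 B3←B1 B4←B0 B5←B4 B6←B0 B7←B0 B8←B7 B9←B7
Join-block Dom:
  B4: preds {B2,B3}: {B0,B2} ∩ {B0,B1,B3} = {B0}; idom=B0
  B6: preds {B1,B5}: {B0,B1} ∩ {B0,B4,B5} = {B0}; idom=B0
  B7: preds {B0,B2,B6}: {B0} ∩ {B0,B2} ∩ {B0,B6} = {B0}; idom=B0
  B9: preds {B7,B8}: {B0,B7} ∩ {B0,B7,B8} = {B0,B7}; idom=B7

DF walk-up:
  B4←B2: walk B2 to B0
  B4←B3: walk B3→B1 to B0
  B6←B1: walk B1 to B0
  B6←B5: walk B5→B4 to B0
  B7←B0: walk · to B0
  B7←B2: walk B2 to B0
  B7←B6: walk B6 to B0
  B9←B7: walk · to B7
  B9←B8: walk B8 to B7
  DF(B0)=∅
  DF(B1)={B4,B6}
  DF(B2)={B4,B7}
  DF(B3)={B4}
  DF(B4)={B6}
  DF(B5)={B6}
  DF(B6)={B7}
  DF(B7)=∅
  DF(B8)={B9}
  DF(B9)=∅

φ for j: defs {B0,B5,B7,B9}
  DF⁺ = {B6,B7}

Answer: ["B6", "B7"]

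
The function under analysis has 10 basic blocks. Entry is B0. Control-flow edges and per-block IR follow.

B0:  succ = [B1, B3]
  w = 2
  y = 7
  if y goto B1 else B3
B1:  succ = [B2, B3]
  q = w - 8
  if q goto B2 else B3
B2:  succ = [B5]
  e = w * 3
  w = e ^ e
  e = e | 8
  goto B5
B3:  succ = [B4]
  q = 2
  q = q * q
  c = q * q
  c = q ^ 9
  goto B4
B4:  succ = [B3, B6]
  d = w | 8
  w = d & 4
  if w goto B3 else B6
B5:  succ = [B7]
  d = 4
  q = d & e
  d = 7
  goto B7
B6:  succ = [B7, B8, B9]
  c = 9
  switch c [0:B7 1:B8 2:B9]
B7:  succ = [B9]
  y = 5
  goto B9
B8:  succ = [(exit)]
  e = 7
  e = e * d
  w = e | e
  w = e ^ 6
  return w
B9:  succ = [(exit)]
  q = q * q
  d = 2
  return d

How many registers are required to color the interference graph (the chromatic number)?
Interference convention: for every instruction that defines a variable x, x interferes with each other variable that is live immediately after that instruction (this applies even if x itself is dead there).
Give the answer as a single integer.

Answer: 4

Derivation:
def/use:
  B0: {w,y} / ∅
  B1: {q} / {w}
  B2: {e,w} / {w}
  B3: {c,q} / ∅
  B4: {d,w} / {w}
  B5: {d,q} / {e}
  B6: {c} / ∅
  B7: {y} / ∅
  B8: {e,w} / {d}
  B9: {d,q} / {q}

Backward fixpoint:
  B0: in=∅ out={w}
  B1: in={w} out={w}
  B2: in={w} out={e}
  B3: in={w} out={q,w}
  B4: in={q,w} out={d,q,w}
  B5: in={e} out={q}
  B6: in={d,q} out={d,q}
  B7: in={q} out={q}
  B8: in={d} out=∅
  B9: in={q} out=∅

Conflict graph:
  c↔{d,q,w}
  d↔{c,e,q,w}
  e↔{d,w}
  q↔{c,d,w,y}
  w↔{c,d,e,q,y}
  y↔{q,w}

Chromatic number:
  {c,d,q,w} pairwise interfere (4-clique) ⇒ χ ≥ 4
  4-colouring: c0={w}  c1={d,y}  c2={e,q}  c3={c}
  χ = 4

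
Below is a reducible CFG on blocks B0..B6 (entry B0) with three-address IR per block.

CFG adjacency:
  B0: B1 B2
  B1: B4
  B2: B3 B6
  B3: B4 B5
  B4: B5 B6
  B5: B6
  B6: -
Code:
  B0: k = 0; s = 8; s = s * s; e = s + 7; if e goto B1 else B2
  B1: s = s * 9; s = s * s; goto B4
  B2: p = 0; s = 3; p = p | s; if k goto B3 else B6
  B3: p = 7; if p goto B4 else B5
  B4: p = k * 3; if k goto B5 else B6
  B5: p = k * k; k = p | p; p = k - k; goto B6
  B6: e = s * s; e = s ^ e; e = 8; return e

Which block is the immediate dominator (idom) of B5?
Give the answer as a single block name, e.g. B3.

idom tree: B1←B0 B2←B0 B3←B2 B4←B0 B5←B0 B6←B0
Join-block Dom:
  B4: preds {B1,B3}: {B0,B1} ∩ {B0,B2,B3} = {B0}; idom=B0
  B5: preds {B3,B4}: {B0,B2,B3} ∩ {B0,B4} = {B0}; idom=B0
  B6: preds {B2,B4,B5}: {B0,B2} ∩ {B0,B4} ∩ {B0,B5} = {B0}; idom=B0

idom(B5) = B0

Answer: B0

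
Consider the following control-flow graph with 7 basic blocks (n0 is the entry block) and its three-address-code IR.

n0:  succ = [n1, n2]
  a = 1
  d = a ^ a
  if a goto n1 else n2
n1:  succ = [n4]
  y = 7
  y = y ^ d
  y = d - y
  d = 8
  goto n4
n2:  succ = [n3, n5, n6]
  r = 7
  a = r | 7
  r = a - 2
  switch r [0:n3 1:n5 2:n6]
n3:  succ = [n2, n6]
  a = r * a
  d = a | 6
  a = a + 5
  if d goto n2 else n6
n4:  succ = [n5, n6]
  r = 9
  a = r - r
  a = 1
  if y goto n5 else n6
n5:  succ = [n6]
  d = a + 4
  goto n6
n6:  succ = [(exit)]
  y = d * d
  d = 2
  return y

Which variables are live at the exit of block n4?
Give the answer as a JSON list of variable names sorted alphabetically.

def/use:
  n0: {a,d} / ∅
  n1: {d,y} / {d}
  n2: {a,r} / ∅
  n3: {a,d} / {a,r}
  n4: {a,r} / {y}
  n5: {d} / {a}
  n6: {d,y} / {d}

Liveness:
  live n0: ∅→{d}
  live n1: {d}→{d,y}
  live n2: {d}→{a,d,r}
  live n3: {a,r}→{d}
  live n4: {d,y}→{a,d}
  live n5: {a}→{d}
  live n6: {d}→∅

live-out(n4) = ["a", "d"]

Answer: ["a", "d"]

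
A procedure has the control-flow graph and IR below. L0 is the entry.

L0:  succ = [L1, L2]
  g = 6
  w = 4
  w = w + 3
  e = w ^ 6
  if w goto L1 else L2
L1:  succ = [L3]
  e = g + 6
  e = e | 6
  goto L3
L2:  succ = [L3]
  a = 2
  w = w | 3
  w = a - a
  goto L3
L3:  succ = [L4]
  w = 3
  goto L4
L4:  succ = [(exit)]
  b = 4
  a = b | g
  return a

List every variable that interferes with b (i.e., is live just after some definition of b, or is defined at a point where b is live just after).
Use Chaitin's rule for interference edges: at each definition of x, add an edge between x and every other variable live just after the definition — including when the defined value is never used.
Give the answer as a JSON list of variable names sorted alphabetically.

Answer: ["g"]

Derivation:
def/use:
  L0: def={e,g,w} ue=∅
  L1: def={e} ue={g}
  L2: def={a,w} ue={w}
  L3: def={w} ue=∅
  L4: def={a,b} ue={g}

Backward fixpoint:
  live L0: ∅→{g,w}
  live L1: {g}→{g}
  live L2: {g,w}→{g}
  live L3: {g}→{g}
  live L4: {g}→∅

Interfere edges:
  a: {g,w}
  b: {g}
  e: {g,w}
  g: {a,b,e,w}
  w: {a,e,g}

N(b) = ["g"]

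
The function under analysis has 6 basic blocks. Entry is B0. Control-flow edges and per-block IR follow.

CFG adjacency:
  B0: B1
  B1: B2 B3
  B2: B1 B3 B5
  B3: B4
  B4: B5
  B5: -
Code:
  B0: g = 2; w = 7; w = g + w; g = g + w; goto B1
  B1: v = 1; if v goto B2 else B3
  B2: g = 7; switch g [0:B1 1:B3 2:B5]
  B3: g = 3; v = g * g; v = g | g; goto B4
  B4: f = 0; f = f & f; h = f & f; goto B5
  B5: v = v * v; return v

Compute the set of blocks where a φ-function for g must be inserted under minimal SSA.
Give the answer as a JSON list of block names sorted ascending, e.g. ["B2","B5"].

Answer: ["B1", "B3", "B5"]

Working:
idom tree: B1←B0 B2←B1 B3←B1 B4←B3 B5←B1
Dom∩ at merges:
  B1: preds {B0,B2}: {B0} ∩ {B0,B1,B2} = {B0}; idom=B0
  B3: preds {B1,B2}: {B0,B1} ∩ {B0,B1,B2} = {B0,B1}; idom=B1
  B5: preds {B2,B4}: {B0,B1,B2} ∩ {B0,B1,B3,B4} = {B0,B1}; idom=B1

Frontier:
  join B1 pred B0: · stop@B0
  join B1 pred B2: B2→B1 stop@B0
  join B3 pred B1: · stop@B1
  join B3 pred B2: B2 stop@B1
  join B5 pred B2: B2 stop@B1
  join B5 pred B4: B4→B3 stop@B1
  B0 → ∅
  B1 → {B1}
  B2 → {B1,B3,B5}
  B3 → {B5}
  B4 → {B5}
  B5 → ∅

φ for g: defs {B0,B2,B3}
  DF⁺ = {B1,B3,B5}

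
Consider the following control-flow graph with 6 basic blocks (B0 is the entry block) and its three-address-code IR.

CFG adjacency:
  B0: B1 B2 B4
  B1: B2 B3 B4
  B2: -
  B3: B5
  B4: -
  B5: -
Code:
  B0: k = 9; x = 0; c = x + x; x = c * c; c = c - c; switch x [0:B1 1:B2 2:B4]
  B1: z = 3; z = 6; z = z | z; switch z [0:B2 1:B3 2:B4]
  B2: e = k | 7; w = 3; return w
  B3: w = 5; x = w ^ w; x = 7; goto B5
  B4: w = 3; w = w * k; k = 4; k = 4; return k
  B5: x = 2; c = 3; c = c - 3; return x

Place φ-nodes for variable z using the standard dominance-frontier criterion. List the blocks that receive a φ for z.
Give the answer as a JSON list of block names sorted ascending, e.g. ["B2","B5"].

idom tree: B1←B0 B2←B0 B3←B1 B4←B0 B5←B3
Dom∩ at merges:
  B2: preds {B0,B1}: {B0} ∩ {B0,B1} = {B0}; idom=B0
  B4: preds {B0,B1}: {B0} ∩ {B0,B1} = {B0}; idom=B0

Frontier:
  join B2 pred B0: · stop@B0
  join B2 pred B1: B1 stop@B0
  join B4 pred B0: · stop@B0
  join B4 pred B1: B1 stop@B0
  B0 → ∅
  B1 → {B2,B4}
  B2 → ∅
  B3 → ∅
  B4 → ∅
  B5 → ∅

φ for z: defs {B1}
  DF⁺ = {B2,B4}

Answer: ["B2", "B4"]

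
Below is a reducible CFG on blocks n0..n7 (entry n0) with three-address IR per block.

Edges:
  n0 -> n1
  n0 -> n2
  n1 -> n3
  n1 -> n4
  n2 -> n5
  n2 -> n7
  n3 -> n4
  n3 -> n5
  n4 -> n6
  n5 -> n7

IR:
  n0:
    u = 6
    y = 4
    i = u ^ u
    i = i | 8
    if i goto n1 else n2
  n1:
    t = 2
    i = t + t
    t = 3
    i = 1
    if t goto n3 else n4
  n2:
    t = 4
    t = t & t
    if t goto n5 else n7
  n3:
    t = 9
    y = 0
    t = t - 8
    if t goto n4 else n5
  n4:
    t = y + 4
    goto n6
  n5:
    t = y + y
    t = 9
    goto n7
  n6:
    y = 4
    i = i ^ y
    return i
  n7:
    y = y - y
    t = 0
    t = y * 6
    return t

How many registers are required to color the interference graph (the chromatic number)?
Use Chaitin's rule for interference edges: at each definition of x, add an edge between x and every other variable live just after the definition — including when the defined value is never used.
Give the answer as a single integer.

Answer: 3

Working:
Per-block:
  n0 def {i,u,y} use ∅
  n1 def {i,t} use ∅
  n2 def {t} use ∅
  n3 def {t,y} use ∅
  n4 def {t} use {y}
  n5 def {t} use {y}
  n6 def {i,y} use {i}
  n7 def {t,y} use {y}

Backward fixpoint:
  live n0: ∅→{y}
  live n1: {y}→{i,y}
  live n2: {y}→{y}
  live n3: {i}→{i,y}
  live n4: {i,y}→{i}
  live n5: {y}→{y}
  live n6: {i}→∅
  live n7: {y}→∅

Conflict graph:
  i: {t,y}
  t: {i,y}
  u: {y}
  y: {i,t,u}

Chromatic number:
  lower bound: {i,t,y} mutually conflict ⇒ χ ≥ 3
  assign i→r1 t→r2 u→r1 y→r0 — no edge inside a register ⇒ χ ≤ 3
  χ = 3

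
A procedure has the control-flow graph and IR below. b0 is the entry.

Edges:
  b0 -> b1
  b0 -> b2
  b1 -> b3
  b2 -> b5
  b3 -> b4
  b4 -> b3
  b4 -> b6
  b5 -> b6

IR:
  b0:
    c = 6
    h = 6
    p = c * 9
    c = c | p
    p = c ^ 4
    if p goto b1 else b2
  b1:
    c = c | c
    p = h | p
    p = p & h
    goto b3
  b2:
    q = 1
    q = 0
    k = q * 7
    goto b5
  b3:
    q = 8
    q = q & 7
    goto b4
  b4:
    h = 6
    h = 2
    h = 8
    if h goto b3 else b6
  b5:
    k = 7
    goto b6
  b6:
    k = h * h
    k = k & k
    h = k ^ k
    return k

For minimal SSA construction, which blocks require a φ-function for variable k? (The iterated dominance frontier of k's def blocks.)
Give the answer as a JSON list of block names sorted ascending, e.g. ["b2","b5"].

idom tree: b1←b0 b2←b0 b3←b1 b4←b3 b5←b2 b6←b0
Dom∩ at merges:
  b3: preds {b1,b4}: {b0,b1} ∩ {b0,b1,b3,b4} = {b0,b1}; idom=b1
  b6: preds {b4,b5}: {b0,b1,b3,b4} ∩ {b0,b2,b5} = {b0}; idom=b0

Frontier:
  b3←b1: walk · to b1
  b3←b4: walk b4→b3 to b1
  b6←b4: walk b4→b3→b1 to b0
  b6←b5: walk b5→b2 to b0
  b0 → ∅
  b1 → {b6}
  b2 → {b6}
  b3 → {b3,b6}
  b4 → {b3,b6}
  b5 → {b6}
  b6 → ∅

φ for k: defs {b2,b5,b6}
  DF⁺ = {b6}

Answer: ["b6"]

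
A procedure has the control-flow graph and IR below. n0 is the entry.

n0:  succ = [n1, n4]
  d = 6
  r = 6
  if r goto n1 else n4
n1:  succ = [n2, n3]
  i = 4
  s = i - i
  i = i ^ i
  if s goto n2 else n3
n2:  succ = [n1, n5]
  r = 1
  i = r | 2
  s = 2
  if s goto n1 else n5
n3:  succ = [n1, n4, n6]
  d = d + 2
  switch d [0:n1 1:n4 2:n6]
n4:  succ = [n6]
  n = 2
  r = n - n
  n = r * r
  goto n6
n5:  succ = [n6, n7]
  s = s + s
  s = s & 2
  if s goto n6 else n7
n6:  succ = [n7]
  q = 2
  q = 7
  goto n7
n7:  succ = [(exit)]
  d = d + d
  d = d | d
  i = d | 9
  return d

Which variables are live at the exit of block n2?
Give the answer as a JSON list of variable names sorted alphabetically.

Answer: ["d", "s"]

Working:
Block summaries:
  n0: {d,r} / ∅
  n1: {i,s} / ∅
  n2: {i,r,s} / ∅
  n3: {d} / {d}
  n4: {n,r} / ∅
  n5: {s} / {s}
  n6: {q} / ∅
  n7: {d,i} / {d}

Liveness:
  n0: in=∅ out={d}
  n1: in={d} out={d}
  n2: in={d} out={d,s}
  n3: in={d} out={d}
  n4: in={d} out={d}
  n5: in={d,s} out={d}
  n6: in={d} out={d}
  n7: in={d} out=∅

live-out(n2) = ["d", "s"]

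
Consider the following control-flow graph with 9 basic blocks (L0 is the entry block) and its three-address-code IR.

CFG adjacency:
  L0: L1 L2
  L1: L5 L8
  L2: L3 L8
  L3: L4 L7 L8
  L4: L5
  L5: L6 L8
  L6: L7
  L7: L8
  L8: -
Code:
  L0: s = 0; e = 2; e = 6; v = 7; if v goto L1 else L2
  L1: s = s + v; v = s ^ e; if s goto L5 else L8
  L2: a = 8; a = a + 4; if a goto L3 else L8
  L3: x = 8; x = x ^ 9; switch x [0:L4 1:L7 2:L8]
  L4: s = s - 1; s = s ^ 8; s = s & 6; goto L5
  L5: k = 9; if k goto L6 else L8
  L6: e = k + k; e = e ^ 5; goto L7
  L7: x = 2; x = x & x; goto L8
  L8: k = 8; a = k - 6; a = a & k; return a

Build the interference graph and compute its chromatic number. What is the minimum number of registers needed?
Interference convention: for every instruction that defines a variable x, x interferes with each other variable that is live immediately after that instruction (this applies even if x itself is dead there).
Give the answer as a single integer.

Per-block:
  L0: def={e,s,v} ue=∅
  L1: def={s,v} ue={e,s,v}
  L2: def={a} ue=∅
  L3: def={x} ue=∅
  L4: def={s} ue={s}
  L5: def={k} ue=∅
  L6: def={e} ue={k}
  L7: def={x} ue=∅
  L8: def={a,k} ue=∅

Backward fixpoint:
  live L0: ∅→{e,s,v}
  live L1: {e,s,v}→∅
  live L2: {s}→{s}
  live L3: {s}→{s}
  live L4: {s}→∅
  live L5: ∅→{k}
  live L6: {k}→∅
  live L7: ∅→∅
  live L8: ∅→∅

Conflict graph:
  a — {k,s}
  e — {s,v}
  k — {a}
  s — {a,e,v,x}
  v — {e,s}
  x — {s}

Colouring:
  lower bound: {e,s,v} mutually conflict ⇒ χ ≥ 3
  3-colouring: R0={k,s}  R1={a,e,x}  R2={v}
  χ = 3

Answer: 3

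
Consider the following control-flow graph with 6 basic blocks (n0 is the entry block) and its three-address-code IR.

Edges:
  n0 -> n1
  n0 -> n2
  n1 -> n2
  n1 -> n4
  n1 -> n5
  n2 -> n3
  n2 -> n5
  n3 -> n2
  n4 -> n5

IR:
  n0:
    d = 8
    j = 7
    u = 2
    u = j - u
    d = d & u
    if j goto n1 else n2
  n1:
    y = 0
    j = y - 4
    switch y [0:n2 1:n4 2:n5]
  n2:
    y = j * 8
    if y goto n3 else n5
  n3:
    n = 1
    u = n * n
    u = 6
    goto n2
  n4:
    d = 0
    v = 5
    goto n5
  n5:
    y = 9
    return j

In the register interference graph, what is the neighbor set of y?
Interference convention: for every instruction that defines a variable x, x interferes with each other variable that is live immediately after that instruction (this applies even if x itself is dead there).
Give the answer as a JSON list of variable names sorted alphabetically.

def/use:
  n0 def {d,j,u} use ∅
  n1 def {j,y} use ∅
  n2 def {y} use {j}
  n3 def {n,u} use ∅
  n4 def {d,v} use ∅
  n5 def {y} use {j}

Liveness:
  live n0: ∅→{j}
  live n1: ∅→{j}
  live n2: {j}→{j}
  live n3: {j}→{j}
  live n4: {j}→{j}
  live n5: {j}→∅

Interference:
  d↔{j,u}
  j↔{d,n,u,v,y}
  n↔{j}
  u↔{d,j}
  v↔{j}
  y↔{j}

N(y) = ["j"]

Answer: ["j"]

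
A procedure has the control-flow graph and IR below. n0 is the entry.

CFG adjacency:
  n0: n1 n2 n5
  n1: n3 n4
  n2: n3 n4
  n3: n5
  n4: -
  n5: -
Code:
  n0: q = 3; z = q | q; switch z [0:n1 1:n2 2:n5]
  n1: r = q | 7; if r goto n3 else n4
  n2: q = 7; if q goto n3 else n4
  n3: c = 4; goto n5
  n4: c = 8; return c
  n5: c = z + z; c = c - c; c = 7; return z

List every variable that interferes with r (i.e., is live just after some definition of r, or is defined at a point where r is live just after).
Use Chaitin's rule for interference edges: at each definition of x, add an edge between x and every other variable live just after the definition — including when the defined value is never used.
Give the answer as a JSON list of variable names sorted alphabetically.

def/use:
  n0: {q,z} / ∅
  n1: {r} / {q}
  n2: {q} / ∅
  n3: {c} / ∅
  n4: {c} / ∅
  n5: {c} / {z}

Live sets:
  n0 li=∅ lo={q,z}
  n1 li={q,z} lo={z}
  n2 li={z} lo={z}
  n3 li={z} lo={z}
  n4 li=∅ lo=∅
  n5 li={z} lo=∅

Interfere edges:
  c — {z}
  q — {z}
  r — {z}
  z — {c,q,r}

N(r) = ["z"]

Answer: ["z"]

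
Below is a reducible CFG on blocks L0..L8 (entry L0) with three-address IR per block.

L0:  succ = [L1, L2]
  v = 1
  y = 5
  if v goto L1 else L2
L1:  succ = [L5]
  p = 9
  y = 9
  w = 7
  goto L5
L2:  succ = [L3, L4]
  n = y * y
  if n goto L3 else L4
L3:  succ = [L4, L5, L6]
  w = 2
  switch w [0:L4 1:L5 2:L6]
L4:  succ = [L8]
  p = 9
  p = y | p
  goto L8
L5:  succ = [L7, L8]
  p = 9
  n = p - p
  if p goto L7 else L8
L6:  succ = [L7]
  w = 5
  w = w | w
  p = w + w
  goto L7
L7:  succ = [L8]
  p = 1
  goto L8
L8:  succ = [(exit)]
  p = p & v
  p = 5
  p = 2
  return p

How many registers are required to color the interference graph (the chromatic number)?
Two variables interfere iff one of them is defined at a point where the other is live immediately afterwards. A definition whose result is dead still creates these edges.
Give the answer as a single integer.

def/use:
  L0: def={v,y} ue=∅
  L1: def={p,w,y} ue=∅
  L2: def={n} ue={y}
  L3: def={w} ue=∅
  L4: def={p} ue={y}
  L5: def={n,p} ue=∅
  L6: def={p,w} ue=∅
  L7: def={p} ue=∅
  L8: def={p} ue={p,v}

Live sets:
  L0: in=∅ out={v,y}
  L1: in={v} out={v}
  L2: in={v,y} out={v,y}
  L3: in={v,y} out={v,y}
  L4: in={v,y} out={p,v}
  L5: in={v} out={p,v}
  L6: in={v} out={v}
  L7: in={v} out={p,v}
  L8: in={p,v} out=∅

Conflict graph:
  n — {p,v,y}
  p — {n,v,y}
  v — {n,p,w,y}
  w — {v,y}
  y — {n,p,v,w}

Registers:
  lower bound: {n,p,v,y} mutually conflict ⇒ χ ≥ 4
  assign n→c2 p→c3 v→c0 w→c2 y→c1 — no edge inside a register ⇒ χ ≤ 4
  χ = 4

Answer: 4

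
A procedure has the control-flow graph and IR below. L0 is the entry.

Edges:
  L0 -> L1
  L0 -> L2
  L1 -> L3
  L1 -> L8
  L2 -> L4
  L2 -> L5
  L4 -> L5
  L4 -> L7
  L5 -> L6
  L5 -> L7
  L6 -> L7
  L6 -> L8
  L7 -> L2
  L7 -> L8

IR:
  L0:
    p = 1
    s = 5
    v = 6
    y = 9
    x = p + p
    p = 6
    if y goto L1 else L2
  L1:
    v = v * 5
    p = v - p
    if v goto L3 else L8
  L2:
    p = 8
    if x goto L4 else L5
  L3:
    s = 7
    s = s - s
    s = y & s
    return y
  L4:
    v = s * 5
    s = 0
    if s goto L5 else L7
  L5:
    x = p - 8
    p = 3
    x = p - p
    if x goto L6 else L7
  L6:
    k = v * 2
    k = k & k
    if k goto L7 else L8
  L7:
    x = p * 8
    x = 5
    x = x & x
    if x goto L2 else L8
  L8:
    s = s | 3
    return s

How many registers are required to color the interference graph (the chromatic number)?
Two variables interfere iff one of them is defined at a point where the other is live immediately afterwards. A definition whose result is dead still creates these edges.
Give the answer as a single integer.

Per-block:
  L0: def={p,s,v,x,y} ue=∅
  L1: def={p,v} ue={p,v}
  L2: def={p} ue={x}
  L3: def={s} ue={y}
  L4: def={s,v} ue={s}
  L5: def={p,x} ue={p}
  L6: def={k} ue={v}
  L7: def={x} ue={p}
  L8: def={s} ue={s}

Backward fixpoint:
  L0 li=∅ lo={p,s,v,x,y}
  L1 li={p,s,v,y} lo={s,y}
  L2 li={s,v,x} lo={p,s,v}
  L3 li={y} lo=∅
  L4 li={p,s} lo={p,s,v}
  L5 li={p,s,v} lo={p,s,v}
  L6 li={p,s,v} lo={p,s,v}
  L7 li={p,s,v} lo={s,v,x}
  L8 li={s} lo=∅

Interfere edges:
  k: {p,s,v}
  p: {k,s,v,x,y}
  s: {k,p,v,x,y}
  v: {k,p,s,x,y}
  x: {p,s,v,y}
  y: {p,s,v,x}

Chromatic number:
  clique {p,s,v,x,y} ⇒ need ≥ 5
  assign k→c3 p→c0 s→c1 v→c2 x→c3 y→c4 — no edge inside a register ⇒ χ ≤ 5
  χ = 5

Answer: 5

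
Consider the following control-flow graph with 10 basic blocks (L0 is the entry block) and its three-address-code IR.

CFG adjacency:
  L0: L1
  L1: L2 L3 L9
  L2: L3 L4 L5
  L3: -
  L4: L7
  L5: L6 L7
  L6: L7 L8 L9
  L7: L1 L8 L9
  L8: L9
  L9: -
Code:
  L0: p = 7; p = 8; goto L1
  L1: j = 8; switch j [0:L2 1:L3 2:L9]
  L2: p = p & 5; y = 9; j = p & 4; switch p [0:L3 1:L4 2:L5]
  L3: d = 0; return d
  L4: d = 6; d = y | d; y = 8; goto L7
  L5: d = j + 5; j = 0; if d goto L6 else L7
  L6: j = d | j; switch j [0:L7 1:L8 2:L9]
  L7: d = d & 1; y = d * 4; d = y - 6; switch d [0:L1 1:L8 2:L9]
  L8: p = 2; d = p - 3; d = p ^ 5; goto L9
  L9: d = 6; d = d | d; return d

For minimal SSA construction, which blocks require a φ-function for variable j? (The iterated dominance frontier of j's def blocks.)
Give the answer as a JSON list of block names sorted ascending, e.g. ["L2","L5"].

Answer: ["L1", "L3", "L7", "L8", "L9"]

Working:
idom tree: L1←L0 L2←L1 L3←L1 L4←L2 L5←L2 L6←L5 L7←L2 L8←L2 L9←L1
Join-block Dom:
  L1: preds {L0,L7}: {L0} ∩ {L0,L1,L2,L7} = {L0}; idom=L0
  L3: preds {L1,L2}: {L0,L1} ∩ {L0,L1,L2} = {L0,L1}; idom=L1
  L7: preds {L4,L5,L6}: {L0,L1,L2,L4} ∩ {L0,L1,L2,L5} ∩ {L0,L1,L2,L5,L6} = {L0,L1,L2}; idom=L2
  L8: preds {L6,L7}: {L0,L1,L2,L5,L6} ∩ {L0,L1,L2,L7} = {L0,L1,L2}; idom=L2
  L9: preds {L1,L6,L7,L8}: {L0,L1} ∩ {L0,L1,L2,L5,L6} ∩ {L0,L1,L2,L7} ∩ {L0,L1,L2,L8} = {L0,L1}; idom=L1

DF walk-up:
  L1←L0: walk · to L0
  L1←L7: walk L7→L2→L1 to L0
  L3←L1: walk · to L1
  L3←L2: walk L2 to L1
  L7←L4: walk L4 to L2
  L7←L5: walk L5 to L2
  L7←L6: walk L6→L5 to L2
  L8←L6: walk L6→L5 to L2
  L8←L7: walk L7 to L2
  L9←L1: walk · to L1
  L9←L6: walk L6→L5→L2 to L1
  L9←L7: walk L7→L2 to L1
  L9←L8: walk L8→L2 to L1
  L0: DF=∅
  L1: DF={L1}
  L2: DF={L1,L3,L9}
  L3: DF=∅
  L4: DF={L7}
  L5: DF={L7,L8,L9}
  L6: DF={L7,L8,L9}
  L7: DF={L1,L8,L9}
  L8: DF={L9}
  L9: DF=∅

φ for j: defs {L1,L2,L5,L6}
  DF⁺ = {L1,L3,L7,L8,L9}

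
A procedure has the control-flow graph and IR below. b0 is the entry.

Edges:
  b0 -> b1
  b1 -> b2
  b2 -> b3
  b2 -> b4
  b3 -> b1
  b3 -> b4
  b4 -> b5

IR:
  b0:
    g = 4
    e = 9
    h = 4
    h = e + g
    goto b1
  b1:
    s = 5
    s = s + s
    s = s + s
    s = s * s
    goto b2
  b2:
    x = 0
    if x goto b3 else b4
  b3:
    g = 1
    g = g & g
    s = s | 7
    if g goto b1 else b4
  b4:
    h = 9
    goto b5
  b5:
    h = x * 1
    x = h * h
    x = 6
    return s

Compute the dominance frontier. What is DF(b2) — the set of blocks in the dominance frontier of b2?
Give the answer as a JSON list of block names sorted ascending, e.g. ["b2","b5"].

idom tree: b1←b0 b2←b1 b3←b2 b4←b2 b5←b4
Dom∩ at merges:
  b1: preds {b0,b3}: {b0} ∩ {b0,b1,b2,b3} = {b0}; idom=b0
  b4: preds {b2,b3}: {b0,b1,b2} ∩ {b0,b1,b2,b3} = {b0,b1,b2}; idom=b2

DF derivation:
  join b1 pred b0: · stop@b0
  join b1 pred b3: b3→b2→b1 stop@b0
  join b4 pred b2: · stop@b2
  join b4 pred b3: b3 stop@b2
  b0 → ∅
  b1 → {b1}
  b2 → {b1}
  b3 → {b1,b4}
  b4 → ∅
  b5 → ∅

DF(b2) = ["b1"]

Answer: ["b1"]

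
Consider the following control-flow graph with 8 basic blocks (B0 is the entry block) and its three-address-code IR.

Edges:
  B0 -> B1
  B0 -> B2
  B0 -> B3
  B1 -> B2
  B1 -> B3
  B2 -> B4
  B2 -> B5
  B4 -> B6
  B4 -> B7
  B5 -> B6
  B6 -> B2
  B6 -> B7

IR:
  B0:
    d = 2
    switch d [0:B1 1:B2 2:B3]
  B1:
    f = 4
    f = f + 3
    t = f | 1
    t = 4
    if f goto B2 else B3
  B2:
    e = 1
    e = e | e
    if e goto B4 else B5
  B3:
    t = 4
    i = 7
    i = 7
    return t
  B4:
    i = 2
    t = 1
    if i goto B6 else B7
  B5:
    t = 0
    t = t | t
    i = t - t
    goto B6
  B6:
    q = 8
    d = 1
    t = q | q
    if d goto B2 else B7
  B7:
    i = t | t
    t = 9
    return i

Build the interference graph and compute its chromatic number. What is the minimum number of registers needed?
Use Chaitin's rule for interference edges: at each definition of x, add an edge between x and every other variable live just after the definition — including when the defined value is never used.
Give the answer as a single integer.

Answer: 2

Working:
def/use:
  B0: {d} / ∅
  B1: {f,t} / ∅
  B2: {e} / ∅
  B3: {i,t} / ∅
  B4: {i,t} / ∅
  B5: {i,t} / ∅
  B6: {d,q,t} / ∅
  B7: {i,t} / {t}

Live sets:
  B0: in=∅ out=∅
  B1: in=∅ out=∅
  B2: in=∅ out=∅
  B3: in=∅ out=∅
  B4: in=∅ out={t}
  B5: in=∅ out=∅
  B6: in=∅ out={t}
  B7: in={t} out=∅

Interfere edges:
  d: {q,t}
  e: ∅
  f: {t}
  i: {t}
  q: {d}
  t: {d,f,i}

Chromatic number:
  clique {d,q} ⇒ need ≥ 2
  2-colouring: c0={e,q,t}  c1={d,f,i}
  χ = 2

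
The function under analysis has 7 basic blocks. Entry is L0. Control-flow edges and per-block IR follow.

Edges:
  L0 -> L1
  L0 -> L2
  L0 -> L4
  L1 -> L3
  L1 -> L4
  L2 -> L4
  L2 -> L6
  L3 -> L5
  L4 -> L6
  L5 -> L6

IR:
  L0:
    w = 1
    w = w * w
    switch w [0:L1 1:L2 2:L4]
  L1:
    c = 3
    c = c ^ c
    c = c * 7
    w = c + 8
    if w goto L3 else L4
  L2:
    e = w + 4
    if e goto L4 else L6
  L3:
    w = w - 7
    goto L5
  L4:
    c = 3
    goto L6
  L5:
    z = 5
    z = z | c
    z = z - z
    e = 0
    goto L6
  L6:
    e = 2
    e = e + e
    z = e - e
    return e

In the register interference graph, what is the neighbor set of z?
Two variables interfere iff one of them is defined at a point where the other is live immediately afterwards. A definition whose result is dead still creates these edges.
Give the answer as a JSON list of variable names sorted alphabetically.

Answer: ["c", "e"]

Derivation:
Per-block:
  L0: {w} / ∅
  L1: {c,w} / ∅
  L2: {e} / {w}
  L3: {w} / {w}
  L4: {c} / ∅
  L5: {e,z} / {c}
  L6: {e,z} / ∅

Liveness:
  L0: in=∅ out={w}
  L1: in=∅ out={c,w}
  L2: in={w} out=∅
  L3: in={c,w} out={c}
  L4: in=∅ out=∅
  L5: in={c} out=∅
  L6: in=∅ out=∅

Conflict graph:
  c: {w,z}
  e: {z}
  w: {c}
  z: {c,e}

N(z) = ["c", "e"]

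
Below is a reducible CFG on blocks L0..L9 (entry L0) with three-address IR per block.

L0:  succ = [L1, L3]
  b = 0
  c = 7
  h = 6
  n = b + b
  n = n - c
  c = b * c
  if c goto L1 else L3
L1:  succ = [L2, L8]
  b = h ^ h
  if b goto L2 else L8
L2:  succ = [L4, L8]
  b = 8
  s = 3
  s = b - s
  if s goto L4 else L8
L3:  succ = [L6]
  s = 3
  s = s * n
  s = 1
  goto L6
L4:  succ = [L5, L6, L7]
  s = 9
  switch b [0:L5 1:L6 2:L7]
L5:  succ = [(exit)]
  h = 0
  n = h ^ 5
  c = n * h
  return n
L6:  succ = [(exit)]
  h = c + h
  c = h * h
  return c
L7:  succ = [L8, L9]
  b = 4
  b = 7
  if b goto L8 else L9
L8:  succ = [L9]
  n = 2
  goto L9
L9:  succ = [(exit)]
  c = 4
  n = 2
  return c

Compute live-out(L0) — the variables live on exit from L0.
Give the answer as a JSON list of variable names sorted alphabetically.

Answer: ["c", "h", "n"]

Analysis:
Block summaries:
  L0: {b,c,h,n} / ∅
  L1: {b} / {h}
  L2: {b,s} / ∅
  L3: {s} / {n}
  L4: {s} / {b}
  L5: {c,h,n} / ∅
  L6: {c,h} / {c,h}
  L7: {b} / ∅
  L8: {n} / ∅
  L9: {c,n} / ∅

Liveness:
  live L0: ∅→{c,h,n}
  live L1: {c,h}→{c,h}
  live L2: {c,h}→{b,c,h}
  live L3: {c,h,n}→{c,h}
  live L4: {b,c,h}→{c,h}
  live L5: ∅→∅
  live L6: {c,h}→∅
  live L7: ∅→∅
  live L8: ∅→∅
  live L9: ∅→∅

live-out(L0) = ["c", "h", "n"]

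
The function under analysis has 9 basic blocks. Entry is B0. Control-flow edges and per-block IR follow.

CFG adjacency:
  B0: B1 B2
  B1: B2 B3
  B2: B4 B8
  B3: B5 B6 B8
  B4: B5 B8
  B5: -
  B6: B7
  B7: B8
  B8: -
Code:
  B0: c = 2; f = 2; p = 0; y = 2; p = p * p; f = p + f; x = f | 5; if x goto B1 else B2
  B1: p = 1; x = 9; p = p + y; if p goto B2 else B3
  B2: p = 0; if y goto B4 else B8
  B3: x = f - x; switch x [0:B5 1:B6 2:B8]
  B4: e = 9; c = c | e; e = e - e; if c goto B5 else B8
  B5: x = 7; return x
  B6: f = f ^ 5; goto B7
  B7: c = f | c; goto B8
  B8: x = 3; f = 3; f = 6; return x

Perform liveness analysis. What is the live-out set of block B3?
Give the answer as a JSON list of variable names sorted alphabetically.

Answer: ["c", "f"]

Working:
def/use:
  B0 def {c,f,p,x,y} use ∅
  B1 def {p,x} use {y}
  B2 def {p} use {y}
  B3 def {x} use {f,x}
  B4 def {c,e} use {c}
  B5 def {x} use ∅
  B6 def {f} use {f}
  B7 def {c} use {c,f}
  B8 def {f,x} use ∅

Live sets:
  live B0: ∅→{c,f,y}
  live B1: {c,f,y}→{c,f,x,y}
  live B2: {c,y}→{c}
  live B3: {c,f,x}→{c,f}
  live B4: {c}→∅
  live B5: ∅→∅
  live B6: {c,f}→{c,f}
  live B7: {c,f}→∅
  live B8: ∅→∅

live-out(B3) = ["c", "f"]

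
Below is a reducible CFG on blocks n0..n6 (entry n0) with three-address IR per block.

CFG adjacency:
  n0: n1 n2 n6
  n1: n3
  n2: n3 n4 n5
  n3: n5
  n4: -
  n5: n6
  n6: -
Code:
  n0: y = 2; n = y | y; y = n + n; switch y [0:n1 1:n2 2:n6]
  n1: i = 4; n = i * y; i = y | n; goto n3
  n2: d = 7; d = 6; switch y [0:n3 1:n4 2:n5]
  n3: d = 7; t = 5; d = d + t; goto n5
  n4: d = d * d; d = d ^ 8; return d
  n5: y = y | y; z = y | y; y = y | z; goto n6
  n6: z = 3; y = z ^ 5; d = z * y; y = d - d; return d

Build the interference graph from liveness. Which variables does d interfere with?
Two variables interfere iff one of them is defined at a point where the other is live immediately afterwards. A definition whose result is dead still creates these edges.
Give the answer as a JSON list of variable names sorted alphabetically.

Answer: ["t", "y"]

Derivation:
Per-block:
  n0 def {n,y} use ∅
  n1 def {i,n} use {y}
  n2 def {d} use {y}
  n3 def {d,t} use ∅
  n4 def {d} use {d}
  n5 def {y,z} use {y}
  n6 def {d,y,z} use ∅

Live sets:
  n0 li=∅ lo={y}
  n1 li={y} lo={y}
  n2 li={y} lo={d,y}
  n3 li={y} lo={y}
  n4 li={d} lo=∅
  n5 li={y} lo=∅
  n6 li=∅ lo=∅

Interference:
  d: {t,y}
  i: {y}
  n: {y}
  t: {d,y}
  y: {d,i,n,t,z}
  z: {y}

N(d) = ["t", "y"]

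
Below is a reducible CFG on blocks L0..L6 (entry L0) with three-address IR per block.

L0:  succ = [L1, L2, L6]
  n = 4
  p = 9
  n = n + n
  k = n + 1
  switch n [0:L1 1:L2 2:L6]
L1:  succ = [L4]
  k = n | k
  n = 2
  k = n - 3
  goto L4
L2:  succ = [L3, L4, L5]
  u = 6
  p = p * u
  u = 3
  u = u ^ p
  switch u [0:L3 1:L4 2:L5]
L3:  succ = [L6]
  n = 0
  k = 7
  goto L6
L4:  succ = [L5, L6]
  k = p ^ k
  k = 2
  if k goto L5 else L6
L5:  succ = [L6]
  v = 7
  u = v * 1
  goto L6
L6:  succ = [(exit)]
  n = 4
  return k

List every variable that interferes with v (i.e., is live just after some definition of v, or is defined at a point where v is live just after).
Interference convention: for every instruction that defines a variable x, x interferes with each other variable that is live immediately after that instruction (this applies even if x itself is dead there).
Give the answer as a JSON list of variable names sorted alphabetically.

Answer: ["k"]

Derivation:
Per-block:
  L0: {k,n,p} / ∅
  L1: {k,n} / {k,n}
  L2: {p,u} / {p}
  L3: {k,n} / ∅
  L4: {k} / {k,p}
  L5: {u,v} / ∅
  L6: {n} / {k}

Live sets:
  L0 li=∅ lo={k,n,p}
  L1 li={k,n,p} lo={k,p}
  L2 li={k,p} lo={k,p}
  L3 li=∅ lo={k}
  L4 li={k,p} lo={k}
  L5 li={k} lo={k}
  L6 li={k} lo=∅

Conflict graph:
  k — {n,p,u,v}
  n — {k,p}
  p — {k,n,u}
  u — {k,p}
  v — {k}

N(v) = ["k"]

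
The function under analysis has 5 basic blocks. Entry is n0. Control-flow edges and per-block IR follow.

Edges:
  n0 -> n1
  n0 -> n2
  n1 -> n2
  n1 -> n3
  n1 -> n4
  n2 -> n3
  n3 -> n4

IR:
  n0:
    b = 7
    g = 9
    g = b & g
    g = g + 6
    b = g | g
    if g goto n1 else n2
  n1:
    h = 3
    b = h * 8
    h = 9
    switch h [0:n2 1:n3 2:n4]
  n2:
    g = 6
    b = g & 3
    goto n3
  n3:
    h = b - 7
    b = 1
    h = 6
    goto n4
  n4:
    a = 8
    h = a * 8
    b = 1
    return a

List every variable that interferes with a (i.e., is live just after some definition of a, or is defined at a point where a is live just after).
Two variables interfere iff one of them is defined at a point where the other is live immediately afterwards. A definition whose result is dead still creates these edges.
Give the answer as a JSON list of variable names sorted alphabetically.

Answer: ["b", "h"]

Derivation:
Block summaries:
  n0 def {b,g} use ∅
  n1 def {b,h} use ∅
  n2 def {b,g} use ∅
  n3 def {b,h} use {b}
  n4 def {a,b,h} use ∅

Live sets:
  live n0: ∅→∅
  live n1: ∅→{b}
  live n2: ∅→{b}
  live n3: {b}→∅
  live n4: ∅→∅

Conflict graph:
  a: {b,h}
  b: {a,g,h}
  g: {b}
  h: {a,b}

N(a) = ["b", "h"]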